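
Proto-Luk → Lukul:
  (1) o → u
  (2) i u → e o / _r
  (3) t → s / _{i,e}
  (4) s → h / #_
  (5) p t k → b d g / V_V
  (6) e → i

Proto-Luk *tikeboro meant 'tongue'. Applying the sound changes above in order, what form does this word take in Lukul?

higiboru

Lukul: start from *tikeboro.
  rule 1 (vowel merger): tikeboro → tikeburu
  rule 2 (pre-rhotic lowering): tikeburu → tikeboru
  rule 3 (palatalisation): tikeboru → sikeboru
  rule 4 (debuccalisation): sikeboru → hikeboru
  rule 5 (intervocalic voicing): hikeboru → higeboru
  rule 6 (vowel merger): higeboru → higiboru
  ⇒ Lukul higiboru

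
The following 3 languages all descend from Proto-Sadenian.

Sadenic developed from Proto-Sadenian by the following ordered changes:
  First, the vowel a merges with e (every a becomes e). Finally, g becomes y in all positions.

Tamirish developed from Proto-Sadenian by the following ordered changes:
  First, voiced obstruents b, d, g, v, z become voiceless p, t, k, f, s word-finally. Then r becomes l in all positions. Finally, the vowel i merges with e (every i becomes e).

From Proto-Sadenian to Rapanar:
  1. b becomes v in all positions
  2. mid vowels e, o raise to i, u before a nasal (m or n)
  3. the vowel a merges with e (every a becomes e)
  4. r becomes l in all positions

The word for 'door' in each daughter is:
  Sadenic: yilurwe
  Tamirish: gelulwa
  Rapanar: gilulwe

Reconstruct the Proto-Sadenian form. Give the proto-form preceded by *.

*gilurwa

Position 1: Sadenic has y, Tamirish has g, Rapanar has g. Tamirish preserves g here (none of its changes turn any other segment into g), so the proto-segment is *g.
Position 5: Sadenic has r, Tamirish has l, Rapanar has l. Sadenic preserves r here (none of its changes turn any other segment into r), so the proto-segment is *r.
Continuing position by position gives *gilurwa; check it forward:
Sadenic: start from *gilurwa.
  rule 1 (vowel merger): gilurwa → gilurwe
  rule 2 (unconditioned shift): gilurwe → yilurwe
  ⇒ Sadenic yilurwe
Tamirish: *gilurwa
  gilurwa (rule 1 does not apply)
  gilurwa → gilulwa   [unconditioned shift]
  gilulwa → gelulwa   [vowel merger]
  giving Tamirish gelulwa.
Rapanar: *gilurwa
  gilurwa (rule 1 does not apply)
  gilurwa (rule 2 does not apply)
  gilurwa → gilurwe   [vowel merger]
  gilurwe → gilulwe   [unconditioned shift]
  giving Rapanar gilulwe.
Only *gilurwa yields all of Sadenic yilurwe, Tamirish gelulwa, Rapanar gilulwe.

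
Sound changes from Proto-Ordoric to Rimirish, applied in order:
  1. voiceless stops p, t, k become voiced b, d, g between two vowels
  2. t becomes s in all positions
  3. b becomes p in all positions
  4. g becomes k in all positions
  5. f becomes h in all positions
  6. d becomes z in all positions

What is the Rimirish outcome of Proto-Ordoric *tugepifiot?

Rimirish: *tugepifiot
  tugepifiot → tugebifiot   [intervocalic voicing]
  tugebifiot → sugebifios   [unconditioned shift]
  sugebifios → sugepifios   [unconditioned shift]
  sugepifios → sukepifios   [unconditioned shift]
  sukepifios → sukepihios   [unconditioned shift]
  sukepihios (rule 6 does not apply)
  giving Rimirish sukepihios.

sukepihios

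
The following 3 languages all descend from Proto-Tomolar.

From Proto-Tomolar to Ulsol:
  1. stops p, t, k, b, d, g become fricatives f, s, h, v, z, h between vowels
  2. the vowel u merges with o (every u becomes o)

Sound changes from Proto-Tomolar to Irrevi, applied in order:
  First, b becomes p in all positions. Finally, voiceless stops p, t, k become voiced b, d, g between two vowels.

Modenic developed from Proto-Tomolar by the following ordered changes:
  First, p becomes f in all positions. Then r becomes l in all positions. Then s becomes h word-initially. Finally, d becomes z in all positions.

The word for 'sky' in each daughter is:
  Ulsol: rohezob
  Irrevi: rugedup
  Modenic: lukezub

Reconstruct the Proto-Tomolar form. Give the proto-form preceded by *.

Position 5: Ulsol has z, Irrevi has d, Modenic has z. Taking the neighbouring segments as reconstructed: Ulsol z could go back to *d or *z; Irrevi d could go back to *t or *d; Modenic z could go back to *d or *z — the one source consistent with every daughter is *d.
Position 2: Ulsol has o, Irrevi has u, Modenic has u. Irrevi preserves u here (none of its changes turn any other segment into u), so the proto-segment is *u.
Continuing position by position gives *rukedub; check it forward:
Ulsol: start from *rukedub.
  rule 1 (intervocalic lenition): rukedub → ruhezub
  rule 2 (vowel merger): ruhezub → rohezob
  ⇒ Ulsol rohezob
Irrevi: *rukedub > rukedup > rugedup  (by unconditioned shift, intervocalic voicing)
Modenic: *rukedub > lukedub > lukezub  (by unconditioned shift, unconditioned shift)
Only *rukedub yields all of Ulsol rohezob, Irrevi rugedup, Modenic lukezub.

*rukedub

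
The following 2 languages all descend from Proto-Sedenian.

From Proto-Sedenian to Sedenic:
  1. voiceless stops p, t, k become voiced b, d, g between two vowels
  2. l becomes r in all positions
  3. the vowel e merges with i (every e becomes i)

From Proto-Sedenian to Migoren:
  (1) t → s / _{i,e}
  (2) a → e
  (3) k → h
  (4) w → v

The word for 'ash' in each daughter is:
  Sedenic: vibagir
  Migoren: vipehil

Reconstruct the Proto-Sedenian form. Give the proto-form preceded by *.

Position 3: Sedenic has b, Migoren has p. Migoren preserves p here (none of its changes turn any other segment into p), so the proto-segment is *p.
Position 4: Sedenic has a, Migoren has e. Sedenic preserves a here (none of its changes turn any other segment into a), so the proto-segment is *a.
Verify the candidate proto-form against each daughter:
Sedenic: *vipakil
  vipakil → vibagil   [intervocalic voicing]
  vibagil → vibagir   [unconditioned shift]
  vibagir (rule 3 does not apply)
  giving Sedenic vibagir.
Migoren: start from *vipakil.
  rule 1: no change — vipakil
  rule 2 (vowel merger): vipakil → vipekil
  rule 3 (unconditioned shift): vipekil → vipehil
  rule 4: no change — vipehil
  ⇒ Migoren vipehil
*vipakil is the unique common source.

*vipakil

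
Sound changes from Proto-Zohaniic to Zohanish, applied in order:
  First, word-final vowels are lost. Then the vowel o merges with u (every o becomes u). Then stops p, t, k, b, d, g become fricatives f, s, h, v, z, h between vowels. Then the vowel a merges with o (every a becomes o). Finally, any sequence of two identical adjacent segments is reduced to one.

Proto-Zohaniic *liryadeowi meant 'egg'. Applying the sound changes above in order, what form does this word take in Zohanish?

Zohanish: start from *liryadeowi.
  rule 1 (apocope): liryadeowi → liryadeow
  rule 2 (vowel merger): liryadeow → liryadeuw
  rule 3 (intervocalic lenition): liryadeuw → liryazeuw
  rule 4 (vowel merger): liryazeuw → liryozeuw
  rule 5: no change — liryozeuw
  ⇒ Zohanish liryozeuw

liryozeuw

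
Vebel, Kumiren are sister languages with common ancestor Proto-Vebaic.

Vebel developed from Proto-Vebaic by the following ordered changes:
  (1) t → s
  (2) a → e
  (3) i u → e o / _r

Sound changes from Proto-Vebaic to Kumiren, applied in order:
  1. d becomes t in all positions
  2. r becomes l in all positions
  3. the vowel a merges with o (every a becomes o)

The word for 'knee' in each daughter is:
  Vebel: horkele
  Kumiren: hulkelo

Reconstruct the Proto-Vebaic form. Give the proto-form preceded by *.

*hurkela

Position 3: Vebel has r, Kumiren has l. Vebel preserves r here (none of its changes turn any other segment into r), so the proto-segment is *r.
Position 7: Vebel has e, Kumiren has o. Taking the neighbouring segments as reconstructed: Vebel e could go back to *a or *e; Kumiren o could go back to *a or *o — the one source consistent with every daughter is *a.
Continuing position by position gives *hurkela; check it forward:
Vebel: *hurkela
  hurkela (rule 1 does not apply)
  hurkela → hurkele   [vowel merger]
  hurkele → horkele   [pre-rhotic lowering]
  giving Vebel horkele.
Kumiren: *hurkela
  hurkela (rule 1 does not apply)
  hurkela → hulkela   [unconditioned shift]
  hulkela → hulkelo   [vowel merger]
  giving Kumiren hulkelo.
Only *hurkela yields all of Vebel horkele, Kumiren hulkelo.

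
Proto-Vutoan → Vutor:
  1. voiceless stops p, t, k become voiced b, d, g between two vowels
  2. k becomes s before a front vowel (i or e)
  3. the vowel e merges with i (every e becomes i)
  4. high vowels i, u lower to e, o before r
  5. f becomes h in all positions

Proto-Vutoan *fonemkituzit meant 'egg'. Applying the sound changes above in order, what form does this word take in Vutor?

honimsiduzit

Vutor: *fonemkituzit > fonemkiduzit > fonemsiduzit > fonimsiduzit > honimsiduzit  (by intervocalic voicing, palatalisation, vowel merger, unconditioned shift)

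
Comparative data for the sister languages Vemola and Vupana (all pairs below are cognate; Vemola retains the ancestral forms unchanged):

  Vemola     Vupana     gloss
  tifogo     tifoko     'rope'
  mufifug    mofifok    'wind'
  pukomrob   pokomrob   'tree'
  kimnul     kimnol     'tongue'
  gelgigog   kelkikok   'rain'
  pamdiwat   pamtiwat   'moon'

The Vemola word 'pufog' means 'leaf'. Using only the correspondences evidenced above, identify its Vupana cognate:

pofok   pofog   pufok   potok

pofok

mufifug ~ mofifok — Vemola u corresponds to Vupana o after a consonant, before a labial obstruent.
mufifug ~ mofifok, gelgigog ~ kelkikok — Vemola g corresponds to Vupana k word-finally.
Applying these to Vemola 'pufog':
  pufog → pofog   (u→o after a consonant, before a labial obstruent)
  pofog → pofok   (g→k word-finally)
So the Vupana cognate is 'pofok'.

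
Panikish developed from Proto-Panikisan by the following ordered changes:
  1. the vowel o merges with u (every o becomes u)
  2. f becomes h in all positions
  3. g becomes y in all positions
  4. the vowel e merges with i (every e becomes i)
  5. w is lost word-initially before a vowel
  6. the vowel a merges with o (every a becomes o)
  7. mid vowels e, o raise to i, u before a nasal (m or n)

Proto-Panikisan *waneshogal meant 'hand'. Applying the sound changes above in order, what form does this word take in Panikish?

Panikish: *waneshogal > waneshugal > waneshuyal > wanishuyal > anishuyal > onishuyol > unishuyol  (by vowel merger, unconditioned shift, vowel merger, glide loss, vowel merger, pre-nasal raising)

unishuyol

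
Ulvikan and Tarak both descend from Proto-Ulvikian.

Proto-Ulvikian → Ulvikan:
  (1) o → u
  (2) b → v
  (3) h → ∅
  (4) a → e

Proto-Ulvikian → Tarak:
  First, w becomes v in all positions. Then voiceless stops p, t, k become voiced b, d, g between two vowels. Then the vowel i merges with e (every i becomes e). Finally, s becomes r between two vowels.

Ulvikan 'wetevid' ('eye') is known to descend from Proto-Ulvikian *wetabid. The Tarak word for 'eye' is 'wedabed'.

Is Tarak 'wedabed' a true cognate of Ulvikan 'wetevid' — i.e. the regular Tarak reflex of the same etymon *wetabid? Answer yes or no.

Derive the expected Tarak reflex of *wetabid:
Tarak: *wetabid > vetabid > vedabid > vedabed  (by unconditioned shift, intervocalic voicing, vowel merger)
The regular Tarak reflex would be 'vedabed', but the attested form is 'wedabed'. The correspondence is irregular, so they are not cognates (the Tarak form has a different source).

no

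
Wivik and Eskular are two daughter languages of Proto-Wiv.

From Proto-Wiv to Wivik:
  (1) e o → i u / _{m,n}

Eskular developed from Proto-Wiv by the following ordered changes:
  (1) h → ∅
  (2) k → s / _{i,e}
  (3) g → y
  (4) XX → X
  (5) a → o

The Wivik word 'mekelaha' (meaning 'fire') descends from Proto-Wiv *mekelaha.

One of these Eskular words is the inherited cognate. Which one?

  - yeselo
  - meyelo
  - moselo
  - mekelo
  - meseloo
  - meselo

meselo

Eskular: *mekelaha > mekelaa > meselaa > mesela > meselo  (by h-loss, palatalisation, degemination, vowel merger)
Only 'meselo' matches the regular Eskular development of *mekelaha.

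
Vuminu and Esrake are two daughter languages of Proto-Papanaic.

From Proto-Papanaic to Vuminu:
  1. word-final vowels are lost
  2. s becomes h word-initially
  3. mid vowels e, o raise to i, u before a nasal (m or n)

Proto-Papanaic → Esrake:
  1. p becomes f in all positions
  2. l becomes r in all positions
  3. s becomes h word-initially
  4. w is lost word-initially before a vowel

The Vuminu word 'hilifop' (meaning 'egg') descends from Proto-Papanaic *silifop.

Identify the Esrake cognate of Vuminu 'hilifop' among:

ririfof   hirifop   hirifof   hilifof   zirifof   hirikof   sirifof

hirifof

Esrake: *silifop
  silifop → silifof   [unconditioned shift]
  silifof → sirifof   [unconditioned shift]
  sirifof → hirifof   [debuccalisation]
  hirifof (rule 4 does not apply)
  giving Esrake hirifof.
Only 'hirifof' matches the regular Esrake development of *silifop.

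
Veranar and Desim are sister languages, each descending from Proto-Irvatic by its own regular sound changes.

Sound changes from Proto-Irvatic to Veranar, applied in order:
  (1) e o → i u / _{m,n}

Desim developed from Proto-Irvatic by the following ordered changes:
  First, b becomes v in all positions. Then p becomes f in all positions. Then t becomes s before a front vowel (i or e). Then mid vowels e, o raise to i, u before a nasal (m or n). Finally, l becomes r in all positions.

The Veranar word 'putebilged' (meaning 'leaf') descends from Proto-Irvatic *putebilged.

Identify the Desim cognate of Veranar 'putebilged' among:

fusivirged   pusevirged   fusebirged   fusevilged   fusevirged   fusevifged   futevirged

fusevirged

Desim: *putebilged > putevilged > futevilged > fusevilged > fusevirged  (by unconditioned shift, unconditioned shift, palatalisation, unconditioned shift)
Only 'fusevirged' matches the regular Desim development of *putebilged.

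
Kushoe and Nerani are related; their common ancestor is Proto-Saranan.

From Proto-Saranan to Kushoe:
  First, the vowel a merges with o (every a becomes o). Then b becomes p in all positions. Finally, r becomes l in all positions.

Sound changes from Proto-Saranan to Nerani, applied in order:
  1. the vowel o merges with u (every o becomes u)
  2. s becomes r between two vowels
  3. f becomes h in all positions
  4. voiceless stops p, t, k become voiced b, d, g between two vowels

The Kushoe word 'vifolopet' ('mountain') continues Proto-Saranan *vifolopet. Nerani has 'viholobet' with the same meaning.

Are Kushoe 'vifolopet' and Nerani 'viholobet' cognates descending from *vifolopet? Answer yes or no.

Derive the expected Nerani reflex of *vifolopet:
Nerani: *vifolopet > vifulupet > vihulupet > vihulubet  (by vowel merger, unconditioned shift, intervocalic voicing)
The regular Nerani reflex would be 'vihulubet', but the attested form is 'viholobet'. The correspondence is irregular, so they are not cognates (the Nerani form has a different source).

no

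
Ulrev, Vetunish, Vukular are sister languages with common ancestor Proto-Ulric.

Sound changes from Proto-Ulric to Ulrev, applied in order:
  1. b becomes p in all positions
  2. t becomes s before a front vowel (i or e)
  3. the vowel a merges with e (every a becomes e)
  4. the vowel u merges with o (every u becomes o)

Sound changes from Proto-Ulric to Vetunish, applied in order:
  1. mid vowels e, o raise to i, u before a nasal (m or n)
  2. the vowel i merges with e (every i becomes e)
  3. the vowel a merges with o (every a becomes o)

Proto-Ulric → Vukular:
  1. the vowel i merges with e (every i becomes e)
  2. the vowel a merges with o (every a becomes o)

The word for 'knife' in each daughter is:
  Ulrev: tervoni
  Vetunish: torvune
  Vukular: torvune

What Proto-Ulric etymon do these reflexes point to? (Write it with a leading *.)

Position 7: Ulrev has i, Vetunish has e, Vukular has e. Ulrev preserves i here (none of its changes turn any other segment into i), so the proto-segment is *i.
Position 2: Ulrev has e, Vetunish has o, Vukular has o. Taking the neighbouring segments as reconstructed: Ulrev e can only go back to *a; Vetunish o could go back to *a or *o; Vukular o could go back to *a or *o — the one source consistent with every daughter is *a.
Verify the candidate proto-form against each daughter:
Ulrev: start from *tarvuni.
  rule 1: no change — tarvuni
  rule 2: no change — tarvuni
  rule 3 (vowel merger): tarvuni → tervuni
  rule 4 (vowel merger): tervuni → tervoni
  ⇒ Ulrev tervoni
Vetunish: start from *tarvuni.
  rule 1: no change — tarvuni
  rule 2 (vowel merger): tarvuni → tarvune
  rule 3 (vowel merger): tarvune → torvune
  ⇒ Vetunish torvune
Vukular: start from *tarvuni.
  rule 1 (vowel merger): tarvuni → tarvune
  rule 2 (vowel merger): tarvune → torvune
  ⇒ Vukular torvune
Only *tarvuni yields all of Ulrev tervoni, Vetunish torvune, Vukular torvune.

*tarvuni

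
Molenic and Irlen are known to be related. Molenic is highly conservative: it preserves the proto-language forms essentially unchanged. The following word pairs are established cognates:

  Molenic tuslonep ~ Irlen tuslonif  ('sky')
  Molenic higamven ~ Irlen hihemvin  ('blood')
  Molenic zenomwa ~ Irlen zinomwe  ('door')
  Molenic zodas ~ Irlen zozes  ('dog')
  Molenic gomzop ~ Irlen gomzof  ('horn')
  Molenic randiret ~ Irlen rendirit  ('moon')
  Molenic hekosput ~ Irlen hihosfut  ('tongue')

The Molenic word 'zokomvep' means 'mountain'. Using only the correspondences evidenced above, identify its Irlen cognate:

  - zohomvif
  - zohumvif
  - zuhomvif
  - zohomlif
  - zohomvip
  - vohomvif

zohomvif

hekosput ~ hihosfut — Molenic k corresponds to Irlen h between vowels (before a back vowel).
tuslonep ~ tuslonif — Molenic e corresponds to Irlen i after a consonant, before a labial obstruent.
tuslonep ~ tuslonif, gomzop ~ gomzof — Molenic p corresponds to Irlen f word-finally.
Applying these to Molenic 'zokomvep':
  zokomvep → zohomvep   (k→h between vowels (before a back vowel))
  zohomvep → zohomvip   (e→i after a consonant, before a labial obstruent)
  zohomvip → zohomvif   (p→f word-finally)
So the Irlen cognate is 'zohomvif'.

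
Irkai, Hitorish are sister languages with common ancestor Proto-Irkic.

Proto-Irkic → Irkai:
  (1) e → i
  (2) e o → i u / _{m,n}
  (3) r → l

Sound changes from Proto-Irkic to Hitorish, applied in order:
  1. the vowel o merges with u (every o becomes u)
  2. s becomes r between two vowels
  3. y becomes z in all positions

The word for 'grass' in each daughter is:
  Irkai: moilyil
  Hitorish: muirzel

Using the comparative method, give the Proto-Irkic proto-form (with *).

*moiryel

Position 2: Irkai has o, Hitorish has u. Irkai preserves o here (none of its changes turn any other segment into o), so the proto-segment is *o.
Position 5: Irkai has y, Hitorish has z. Irkai preserves y here (none of its changes turn any other segment into y), so the proto-segment is *y.
Position 4: Irkai has l, Hitorish has r. Taking the neighbouring segments as reconstructed: Irkai l could go back to *l or *r; Hitorish r can only go back to *r — the one source consistent with every daughter is *r.
Continuing position by position gives *moiryel; check it forward:
Irkai: *moiryel > moiryil > moilyil  (by vowel merger, unconditioned shift)
Hitorish: *moiryel
  moiryel → muiryel   [vowel merger]
  muiryel (rule 2 does not apply)
  muiryel → muirzel   [unconditioned shift]
  giving Hitorish muirzel.
No other proto-form is consistent with every reflex, so the reconstruction is *moiryel.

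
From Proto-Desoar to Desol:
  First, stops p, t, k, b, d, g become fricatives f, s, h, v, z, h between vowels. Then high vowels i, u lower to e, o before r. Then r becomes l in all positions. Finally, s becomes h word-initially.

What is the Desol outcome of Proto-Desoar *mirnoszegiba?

Desol: start from *mirnoszegiba.
  rule 1 (intervocalic lenition): mirnoszegiba → mirnoszehiva
  rule 2 (pre-rhotic lowering): mirnoszehiva → mernoszehiva
  rule 3 (unconditioned shift): mernoszehiva → melnoszehiva
  rule 4: no change — melnoszehiva
  ⇒ Desol melnoszehiva

melnoszehiva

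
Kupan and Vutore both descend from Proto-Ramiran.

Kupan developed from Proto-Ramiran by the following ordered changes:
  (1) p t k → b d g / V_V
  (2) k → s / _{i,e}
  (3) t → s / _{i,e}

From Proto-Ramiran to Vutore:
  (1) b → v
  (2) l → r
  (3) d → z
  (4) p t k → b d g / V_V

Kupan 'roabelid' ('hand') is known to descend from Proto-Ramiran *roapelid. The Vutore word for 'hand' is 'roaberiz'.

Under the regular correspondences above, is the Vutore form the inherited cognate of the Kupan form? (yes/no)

Derive the expected Vutore reflex of *roapelid:
Vutore: *roapelid
  roapelid (rule 1 does not apply)
  roapelid → roaperid   [unconditioned shift]
  roaperid → roaperiz   [unconditioned shift]
  roaperiz → roaberiz   [intervocalic voicing]
  giving Vutore roaberiz.
Vutore 'roaberiz' matches the regular reflex exactly, so the pair is cognate.

yes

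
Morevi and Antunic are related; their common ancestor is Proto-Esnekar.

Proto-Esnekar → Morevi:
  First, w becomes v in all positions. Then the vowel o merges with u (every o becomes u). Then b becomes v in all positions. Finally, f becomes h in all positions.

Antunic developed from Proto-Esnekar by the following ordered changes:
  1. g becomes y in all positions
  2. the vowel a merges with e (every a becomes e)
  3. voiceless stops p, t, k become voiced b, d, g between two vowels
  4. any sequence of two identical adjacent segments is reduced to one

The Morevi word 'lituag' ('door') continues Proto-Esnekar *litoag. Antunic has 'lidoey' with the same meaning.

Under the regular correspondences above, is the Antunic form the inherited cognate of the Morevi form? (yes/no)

Derive the expected Antunic reflex of *litoag:
Antunic: *litoag > litoay > litoey > lidoey  (by unconditioned shift, vowel merger, intervocalic voicing)
Antunic 'lidoey' matches the regular reflex exactly, so the pair is cognate.

yes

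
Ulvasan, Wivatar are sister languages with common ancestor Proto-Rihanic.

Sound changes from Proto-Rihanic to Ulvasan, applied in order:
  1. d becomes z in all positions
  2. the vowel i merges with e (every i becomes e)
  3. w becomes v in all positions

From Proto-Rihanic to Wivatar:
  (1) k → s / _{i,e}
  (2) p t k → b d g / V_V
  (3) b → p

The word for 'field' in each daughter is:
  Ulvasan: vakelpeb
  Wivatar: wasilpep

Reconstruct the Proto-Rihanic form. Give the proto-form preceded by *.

*wakilpeb

Position 4: Ulvasan has e, Wivatar has i. Wivatar preserves i here (none of its changes turn any other segment into i), so the proto-segment is *i.
Position 8: Ulvasan has b, Wivatar has p. Ulvasan preserves b here (none of its changes turn any other segment into b), so the proto-segment is *b.
This points to *wakilpeb. Verify forward in each daughter:
Ulvasan: start from *wakilpeb.
  rule 1: no change — wakilpeb
  rule 2 (vowel merger): wakilpeb → wakelpeb
  rule 3 (unconditioned shift): wakelpeb → vakelpeb
  ⇒ Ulvasan vakelpeb
Wivatar: *wakilpeb > wasilpeb > wasilpep  (by palatalisation, unconditioned shift)
No other proto-form is consistent with every reflex, so the reconstruction is *wakilpeb.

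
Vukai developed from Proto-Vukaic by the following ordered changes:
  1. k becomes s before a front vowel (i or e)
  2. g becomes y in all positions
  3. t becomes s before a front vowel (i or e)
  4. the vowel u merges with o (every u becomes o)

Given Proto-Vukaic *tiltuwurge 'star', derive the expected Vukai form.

Vukai: start from *tiltuwurge.
  rule 1: no change — tiltuwurge
  rule 2 (unconditioned shift): tiltuwurge → tiltuwurye
  rule 3 (palatalisation): tiltuwurye → siltuwurye
  rule 4 (vowel merger): siltuwurye → siltoworye
  ⇒ Vukai siltoworye

siltoworye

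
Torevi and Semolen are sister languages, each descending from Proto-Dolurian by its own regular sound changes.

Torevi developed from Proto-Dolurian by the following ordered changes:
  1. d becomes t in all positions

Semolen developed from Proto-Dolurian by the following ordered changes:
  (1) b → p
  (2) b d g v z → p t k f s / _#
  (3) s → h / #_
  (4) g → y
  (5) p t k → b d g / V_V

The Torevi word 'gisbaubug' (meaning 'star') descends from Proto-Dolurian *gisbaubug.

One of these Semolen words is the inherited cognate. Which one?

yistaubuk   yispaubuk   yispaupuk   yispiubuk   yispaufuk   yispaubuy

Semolen: *gisbaubug > gispaupug > gispaupuk > yispaupuk > yispaubuk  (by unconditioned shift, final devoicing, unconditioned shift, intervocalic voicing)
Only 'yispaubuk' matches the regular Semolen development of *gisbaubug.

yispaubuk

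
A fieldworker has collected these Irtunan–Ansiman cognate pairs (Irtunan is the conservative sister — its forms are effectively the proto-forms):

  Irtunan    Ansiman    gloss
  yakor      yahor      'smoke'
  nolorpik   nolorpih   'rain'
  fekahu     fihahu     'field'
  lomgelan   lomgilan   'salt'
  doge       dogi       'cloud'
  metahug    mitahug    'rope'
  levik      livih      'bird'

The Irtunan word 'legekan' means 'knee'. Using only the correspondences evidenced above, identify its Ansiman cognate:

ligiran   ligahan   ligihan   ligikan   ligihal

fekahu ~ fihahu, lomgelan ~ lomgilan — Irtunan e corresponds to Ansiman i after a consonant, before a consonant other than r, m, n, p, b, f, v.
fekahu ~ fihahu — Irtunan k corresponds to Ansiman h between vowels (before a back vowel).
Applying these to Irtunan 'legekan':
  legekan → ligekan   (e→i after a consonant, before a consonant other than r, m, n, p, b, f, v)
  ligekan → ligikan   (e→i after a consonant, before a consonant other than r, m, n, p, b, f, v)
  ligikan → ligihan   (k→h between vowels (before a back vowel))
So the Ansiman cognate is 'ligihan'.

ligihan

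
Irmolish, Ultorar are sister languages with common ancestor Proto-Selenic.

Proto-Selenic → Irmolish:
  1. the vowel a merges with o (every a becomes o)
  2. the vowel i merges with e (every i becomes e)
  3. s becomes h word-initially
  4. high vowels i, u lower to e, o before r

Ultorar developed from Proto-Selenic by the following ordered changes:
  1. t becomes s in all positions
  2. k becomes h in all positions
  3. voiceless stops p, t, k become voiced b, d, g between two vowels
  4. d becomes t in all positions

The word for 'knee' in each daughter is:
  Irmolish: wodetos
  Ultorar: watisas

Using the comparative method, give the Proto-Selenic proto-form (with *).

*waditas

Position 3: Irmolish has d, Ultorar has t. Irmolish preserves d here (none of its changes turn any other segment into d), so the proto-segment is *d.
Position 5: Irmolish has t, Ultorar has s. Irmolish preserves t here (none of its changes turn any other segment into t), so the proto-segment is *t.
Continuing position by position gives *waditas; check it forward:
Irmolish: *waditas
  waditas → woditos   [vowel merger]
  woditos → wodetos   [vowel merger]
  wodetos (rule 3 does not apply)
  wodetos (rule 4 does not apply)
  giving Irmolish wodetos.
Ultorar: *waditas > wadisas > watisas  (by unconditioned shift, unconditioned shift)
Only *waditas yields all of Irmolish wodetos, Ultorar watisas.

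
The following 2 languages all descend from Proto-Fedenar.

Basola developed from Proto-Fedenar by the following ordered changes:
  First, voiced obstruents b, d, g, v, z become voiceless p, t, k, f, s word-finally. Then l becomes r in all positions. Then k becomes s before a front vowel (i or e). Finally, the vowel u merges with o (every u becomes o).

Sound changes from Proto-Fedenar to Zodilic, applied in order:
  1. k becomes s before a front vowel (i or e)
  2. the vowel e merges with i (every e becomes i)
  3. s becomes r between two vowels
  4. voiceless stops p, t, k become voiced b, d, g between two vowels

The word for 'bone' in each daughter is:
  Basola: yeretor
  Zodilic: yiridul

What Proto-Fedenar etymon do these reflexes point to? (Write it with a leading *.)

Position 6: Basola has o, Zodilic has u. Zodilic preserves u here (none of its changes turn any other segment into u), so the proto-segment is *u.
Position 4: Basola has e, Zodilic has i. Basola preserves e here (none of its changes turn any other segment into e), so the proto-segment is *e.
Continuing position by position gives *yeretul; check it forward:
Basola: *yeretul > yeretur > yeretor  (by unconditioned shift, vowel merger)
Zodilic: *yeretul > yiritul > yiridul  (by vowel merger, intervocalic voicing)
No other proto-form is consistent with every reflex, so the reconstruction is *yeretul.

*yeretul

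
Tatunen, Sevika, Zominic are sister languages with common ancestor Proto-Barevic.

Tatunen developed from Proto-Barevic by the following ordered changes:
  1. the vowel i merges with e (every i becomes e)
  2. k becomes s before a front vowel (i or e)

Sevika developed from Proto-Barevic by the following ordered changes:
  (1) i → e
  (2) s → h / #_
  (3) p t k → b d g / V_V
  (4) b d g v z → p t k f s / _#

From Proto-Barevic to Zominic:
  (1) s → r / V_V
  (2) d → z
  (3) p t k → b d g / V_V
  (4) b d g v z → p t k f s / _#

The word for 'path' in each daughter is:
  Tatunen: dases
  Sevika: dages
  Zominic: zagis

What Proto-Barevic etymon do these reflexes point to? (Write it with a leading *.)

*dakis

Position 4: Tatunen has e, Sevika has e, Zominic has i. Zominic preserves i here (none of its changes turn any other segment into i), so the proto-segment is *i.
Position 3: Tatunen has s, Sevika has g, Zominic has g. Taking the neighbouring segments as reconstructed: Tatunen s could go back to *k or *s; Sevika g could go back to *k or *g; Zominic g could go back to *k or *g — the one source consistent with every daughter is *k.
This points to *dakis. Verify forward in each daughter:
Tatunen: *dakis > dakes > dases  (by vowel merger, palatalisation)
Sevika: *dakis > dakes > dages  (by vowel merger, intervocalic voicing)
Zominic: *dakis > zakis > zagis  (by unconditioned shift, intervocalic voicing)
Only *dakis yields all of Tatunen dases, Sevika dages, Zominic zagis.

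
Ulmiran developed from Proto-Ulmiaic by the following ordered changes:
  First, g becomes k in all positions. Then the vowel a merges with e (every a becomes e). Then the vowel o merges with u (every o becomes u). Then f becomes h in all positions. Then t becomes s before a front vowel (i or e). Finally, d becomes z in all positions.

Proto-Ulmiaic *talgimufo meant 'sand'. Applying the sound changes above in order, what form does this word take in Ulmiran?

selkimuhu

Ulmiran: *talgimufo
  talgimufo → talkimufo   [unconditioned shift]
  talkimufo → telkimufo   [vowel merger]
  telkimufo → telkimufu   [vowel merger]
  telkimufu → telkimuhu   [unconditioned shift]
  telkimuhu → selkimuhu   [palatalisation]
  selkimuhu (rule 6 does not apply)
  giving Ulmiran selkimuhu.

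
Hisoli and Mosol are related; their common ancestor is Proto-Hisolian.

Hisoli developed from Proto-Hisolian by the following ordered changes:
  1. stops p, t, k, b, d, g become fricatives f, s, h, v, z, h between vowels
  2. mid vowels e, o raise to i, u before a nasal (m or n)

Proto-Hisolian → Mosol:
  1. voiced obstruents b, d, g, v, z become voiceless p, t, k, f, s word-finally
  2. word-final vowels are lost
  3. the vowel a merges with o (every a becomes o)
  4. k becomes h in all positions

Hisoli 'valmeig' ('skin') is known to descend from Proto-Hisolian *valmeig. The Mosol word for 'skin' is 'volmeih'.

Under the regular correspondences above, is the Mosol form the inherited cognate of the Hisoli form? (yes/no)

Derive the expected Mosol reflex of *valmeig:
Mosol: *valmeig
  valmeig → valmeik   [final devoicing]
  valmeik (rule 2 does not apply)
  valmeik → volmeik   [vowel merger]
  volmeik → volmeih   [unconditioned shift]
  giving Mosol volmeih.
Mosol 'volmeih' matches the regular reflex exactly, so the pair is cognate.

yes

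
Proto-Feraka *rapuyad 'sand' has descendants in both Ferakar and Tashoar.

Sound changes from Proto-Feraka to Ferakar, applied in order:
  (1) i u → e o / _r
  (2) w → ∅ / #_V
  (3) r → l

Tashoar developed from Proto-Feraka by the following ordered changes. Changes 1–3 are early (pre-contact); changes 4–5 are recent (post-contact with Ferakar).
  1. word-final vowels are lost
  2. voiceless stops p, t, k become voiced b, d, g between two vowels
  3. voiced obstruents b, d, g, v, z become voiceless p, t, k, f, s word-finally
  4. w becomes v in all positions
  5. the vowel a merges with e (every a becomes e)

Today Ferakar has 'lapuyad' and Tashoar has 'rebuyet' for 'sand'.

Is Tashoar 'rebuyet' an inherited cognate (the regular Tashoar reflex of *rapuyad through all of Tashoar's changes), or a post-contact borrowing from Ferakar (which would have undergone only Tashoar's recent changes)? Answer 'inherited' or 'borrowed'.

inherited

If inherited, *rapuyad would pass through all of Tashoar's changes:
Tashoar: start from *rapuyad.
  rule 1: no change — rapuyad
  rule 2 (intervocalic voicing): rapuyad → rabuyad
  rule 3 (final devoicing): rabuyad → rabuyat
  rule 4: no change — rabuyat
  rule 5 (vowel merger): rabuyat → rebuyet
  ⇒ Tashoar rebuyet
If borrowed from Ferakar 'lapuyad' after the early changes, it would undergo only the recent ones:
  rule 4 (unconditioned shift): no change (lapuyad)
  rule 5 (vowel merger): lapuyad → lepuyed
  ⇒ as a loan: lepuyed
Tashoar 'rebuyet' matches the inherited outcome exactly, so it is an inherited cognate, not a loan.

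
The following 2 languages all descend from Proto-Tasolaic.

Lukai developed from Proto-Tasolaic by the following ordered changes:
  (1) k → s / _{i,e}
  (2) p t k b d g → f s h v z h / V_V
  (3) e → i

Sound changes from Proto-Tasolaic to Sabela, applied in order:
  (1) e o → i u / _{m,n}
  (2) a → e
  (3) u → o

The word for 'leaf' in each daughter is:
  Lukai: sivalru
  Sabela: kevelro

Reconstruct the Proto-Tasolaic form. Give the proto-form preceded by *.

Position 1: Lukai has s, Sabela has k. Sabela preserves k here (none of its changes turn any other segment into k), so the proto-segment is *k.
Position 2: Lukai has i, Sabela has e. Taking the neighbouring segments as reconstructed: Lukai i could go back to *e or *i; Sabela e could go back to *a or *e — the one source consistent with every daughter is *e.
Continuing position by position gives *kevalru; check it forward:
Lukai: *kevalru > sevalru > sivalru  (by palatalisation, vowel merger)
Sabela: *kevalru > kevelru > kevelro  (by vowel merger, vowel merger)
*kevalru is the unique common source.

*kevalru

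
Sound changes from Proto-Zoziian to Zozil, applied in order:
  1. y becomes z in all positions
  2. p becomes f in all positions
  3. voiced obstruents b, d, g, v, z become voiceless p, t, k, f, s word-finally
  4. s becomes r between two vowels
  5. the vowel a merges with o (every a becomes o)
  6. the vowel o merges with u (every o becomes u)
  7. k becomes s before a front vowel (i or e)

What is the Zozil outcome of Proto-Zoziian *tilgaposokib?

Zozil: *tilgaposokib
  tilgaposokib (rule 1 does not apply)
  tilgaposokib → tilgafosokib   [unconditioned shift]
  tilgafosokib → tilgafosokip   [final devoicing]
  tilgafosokip → tilgaforokip   [rhotacism]
  tilgaforokip → tilgoforokip   [vowel merger]
  tilgoforokip → tilgufurukip   [vowel merger]
  tilgufurukip → tilgufurusip   [palatalisation]
  giving Zozil tilgufurusip.

tilgufurusip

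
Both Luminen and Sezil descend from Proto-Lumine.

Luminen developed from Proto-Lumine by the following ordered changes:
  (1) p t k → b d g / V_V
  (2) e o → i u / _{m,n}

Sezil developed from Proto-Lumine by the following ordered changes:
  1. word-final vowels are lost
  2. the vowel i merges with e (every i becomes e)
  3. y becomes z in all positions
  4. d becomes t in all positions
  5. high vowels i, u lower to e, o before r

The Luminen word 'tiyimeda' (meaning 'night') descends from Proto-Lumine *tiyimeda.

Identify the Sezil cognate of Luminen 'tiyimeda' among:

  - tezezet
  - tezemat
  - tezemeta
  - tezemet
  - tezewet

tezemet

Sezil: start from *tiyimeda.
  rule 1 (apocope): tiyimeda → tiyimed
  rule 2 (vowel merger): tiyimed → teyemed
  rule 3 (unconditioned shift): teyemed → tezemed
  rule 4 (unconditioned shift): tezemed → tezemet
  rule 5: no change — tezemet
  ⇒ Sezil tezemet
The other candidates each miss or misapply at least one Sezil change.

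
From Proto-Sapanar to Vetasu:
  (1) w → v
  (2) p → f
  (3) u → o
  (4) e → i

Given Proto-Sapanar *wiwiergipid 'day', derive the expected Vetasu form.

viviirgifid

Vetasu: *wiwiergipid > viviergipid > viviergifid > viviirgifid  (by unconditioned shift, unconditioned shift, vowel merger)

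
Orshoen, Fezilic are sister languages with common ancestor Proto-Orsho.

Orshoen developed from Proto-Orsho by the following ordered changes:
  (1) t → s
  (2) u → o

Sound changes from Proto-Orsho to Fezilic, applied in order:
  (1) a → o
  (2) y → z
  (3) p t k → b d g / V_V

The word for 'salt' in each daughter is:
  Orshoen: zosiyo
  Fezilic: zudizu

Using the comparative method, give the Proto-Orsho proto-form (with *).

Position 3: Orshoen has s, Fezilic has d. Taking the neighbouring segments as reconstructed: Orshoen s could go back to *t or *s; Fezilic d could go back to *t or *d — the one source consistent with every daughter is *t.
Position 5: Orshoen has y, Fezilic has z. Orshoen preserves y here (none of its changes turn any other segment into y), so the proto-segment is *y.
Continuing position by position gives *zutiyu; check it forward:
Orshoen: *zutiyu > zusiyu > zosiyo  (by unconditioned shift, vowel merger)
Fezilic: start from *zutiyu.
  rule 1: no change — zutiyu
  rule 2 (unconditioned shift): zutiyu → zutizu
  rule 3 (intervocalic voicing): zutizu → zudizu
  ⇒ Fezilic zudizu
Only *zutiyu yields all of Orshoen zosiyo, Fezilic zudizu.

*zutiyu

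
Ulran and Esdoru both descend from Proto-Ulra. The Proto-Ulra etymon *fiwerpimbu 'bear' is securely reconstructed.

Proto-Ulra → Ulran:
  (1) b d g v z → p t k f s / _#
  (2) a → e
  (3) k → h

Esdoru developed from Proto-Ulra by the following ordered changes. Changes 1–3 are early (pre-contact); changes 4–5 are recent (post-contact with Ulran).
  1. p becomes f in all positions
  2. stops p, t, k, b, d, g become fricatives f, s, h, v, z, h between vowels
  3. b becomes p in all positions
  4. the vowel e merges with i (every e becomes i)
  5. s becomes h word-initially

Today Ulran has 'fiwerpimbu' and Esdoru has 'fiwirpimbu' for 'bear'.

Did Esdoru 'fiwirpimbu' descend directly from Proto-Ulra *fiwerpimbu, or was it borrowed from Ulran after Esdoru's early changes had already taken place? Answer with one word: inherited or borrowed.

borrowed

If inherited, *fiwerpimbu would pass through all of Esdoru's changes:
Esdoru: *fiwerpimbu > fiwerfimbu > fiwerfimpu > fiwirfimpu  (by unconditioned shift, unconditioned shift, vowel merger)
If borrowed from Ulran 'fiwerpimbu' after the early changes, it would undergo only the recent ones:
  rule 4 (vowel merger): fiwerpimbu → fiwirpimbu
  rule 5 (debuccalisation): no change (fiwirpimbu)
  ⇒ as a loan: fiwirpimbu
Esdoru 'fiwirpimbu' matches the loan outcome 'fiwirpimbu', not the inherited 'fiwirfimpu' — it skipped the early Esdoru changes, so it was borrowed from Ulran.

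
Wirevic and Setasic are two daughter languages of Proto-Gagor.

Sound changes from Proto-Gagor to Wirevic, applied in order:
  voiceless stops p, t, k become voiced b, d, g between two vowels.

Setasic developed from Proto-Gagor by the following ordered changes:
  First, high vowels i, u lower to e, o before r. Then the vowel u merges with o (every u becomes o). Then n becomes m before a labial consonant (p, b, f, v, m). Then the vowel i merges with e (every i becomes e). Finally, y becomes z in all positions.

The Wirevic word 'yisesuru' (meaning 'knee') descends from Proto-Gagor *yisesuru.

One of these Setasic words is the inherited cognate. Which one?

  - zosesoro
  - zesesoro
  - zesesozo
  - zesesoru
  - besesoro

zesesoro

Setasic: *yisesuru
  yisesuru → yisesoru   [pre-rhotic lowering]
  yisesoru → yisesoro   [vowel merger]
  yisesoro (rule 3 does not apply)
  yisesoro → yesesoro   [vowel merger]
  yesesoro → zesesoro   [unconditioned shift]
  giving Setasic zesesoro.
The other candidates each miss or misapply at least one Setasic change.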